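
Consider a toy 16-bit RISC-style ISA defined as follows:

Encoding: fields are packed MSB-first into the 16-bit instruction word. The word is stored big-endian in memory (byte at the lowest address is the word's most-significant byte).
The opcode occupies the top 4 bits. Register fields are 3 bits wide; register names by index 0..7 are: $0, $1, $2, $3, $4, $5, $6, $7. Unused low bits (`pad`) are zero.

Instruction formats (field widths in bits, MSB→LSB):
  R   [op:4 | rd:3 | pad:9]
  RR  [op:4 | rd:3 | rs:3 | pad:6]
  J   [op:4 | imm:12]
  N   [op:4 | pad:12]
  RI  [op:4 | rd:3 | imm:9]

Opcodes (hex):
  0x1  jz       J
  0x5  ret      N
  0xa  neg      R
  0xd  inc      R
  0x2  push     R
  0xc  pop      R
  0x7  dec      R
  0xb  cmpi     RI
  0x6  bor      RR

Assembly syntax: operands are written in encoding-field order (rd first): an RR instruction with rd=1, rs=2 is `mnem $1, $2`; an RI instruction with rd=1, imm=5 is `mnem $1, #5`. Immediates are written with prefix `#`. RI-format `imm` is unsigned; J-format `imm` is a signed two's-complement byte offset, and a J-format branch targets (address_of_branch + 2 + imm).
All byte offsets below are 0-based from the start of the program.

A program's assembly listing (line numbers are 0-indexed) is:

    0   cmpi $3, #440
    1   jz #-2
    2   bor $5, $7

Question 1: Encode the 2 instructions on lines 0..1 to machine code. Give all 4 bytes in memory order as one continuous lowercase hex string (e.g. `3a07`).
0. cmpi fields op=0xb:4|rd=3:3|imm=440:9 → word b7b8h → b7 b8
1. jz fields op=0x1:4|imm=-2:12 → word 1ffeh → 1f fe

b7b81ffe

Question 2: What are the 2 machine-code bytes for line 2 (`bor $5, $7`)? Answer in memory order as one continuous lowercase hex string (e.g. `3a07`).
6bc0

line 2 (bor): pack op=0x6:4|rd=5:3|rs=7:3|pad=0:6 = 0x6bc0; big→ 6b c0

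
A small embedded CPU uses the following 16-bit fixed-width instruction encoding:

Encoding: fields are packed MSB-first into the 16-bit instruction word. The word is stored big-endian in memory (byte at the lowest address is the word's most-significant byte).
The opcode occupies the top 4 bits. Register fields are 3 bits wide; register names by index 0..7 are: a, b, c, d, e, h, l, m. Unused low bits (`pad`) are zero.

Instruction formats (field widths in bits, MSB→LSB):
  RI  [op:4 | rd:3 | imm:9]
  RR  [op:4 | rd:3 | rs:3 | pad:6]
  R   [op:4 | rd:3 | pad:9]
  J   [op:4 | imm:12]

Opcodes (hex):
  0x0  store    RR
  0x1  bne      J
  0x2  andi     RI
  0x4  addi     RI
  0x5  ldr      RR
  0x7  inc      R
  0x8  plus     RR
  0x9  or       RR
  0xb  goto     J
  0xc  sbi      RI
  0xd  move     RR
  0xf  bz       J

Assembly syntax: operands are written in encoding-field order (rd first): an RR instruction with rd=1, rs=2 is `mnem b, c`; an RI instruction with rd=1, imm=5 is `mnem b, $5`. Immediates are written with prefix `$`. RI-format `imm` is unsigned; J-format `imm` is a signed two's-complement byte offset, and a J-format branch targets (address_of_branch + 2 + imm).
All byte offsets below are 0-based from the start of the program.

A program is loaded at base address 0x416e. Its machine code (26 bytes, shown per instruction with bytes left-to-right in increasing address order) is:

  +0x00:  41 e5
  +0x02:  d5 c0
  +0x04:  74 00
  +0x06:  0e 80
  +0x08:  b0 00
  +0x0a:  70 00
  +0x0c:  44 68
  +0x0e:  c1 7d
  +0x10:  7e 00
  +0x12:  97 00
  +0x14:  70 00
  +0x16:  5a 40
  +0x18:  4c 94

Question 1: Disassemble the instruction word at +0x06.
store m, c

+0x06: 0e 80 ⇒ word 0x0e80 (big)
  opcode bits[15:12]=0x0: store/RR
  rd@[11:9]=0x7 ⇒ m
  rs@[8:6]=0x2 ⇒ c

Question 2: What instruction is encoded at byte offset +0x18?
[18] 4c 94 → 0x4c94
  opcode bits[15:12]=0x4: addi/RI
  [11:9] rd=6 = l
  [8:0] imm=148 = $148

addi l, $148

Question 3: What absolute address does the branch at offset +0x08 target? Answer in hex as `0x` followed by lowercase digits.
0x4178

[08] b0 00 → 0xb000
  top 4b → 0xb → goto [J]
  imm: (w>>0)&0xfff=0x0 → $0
  target = base 0x416e + off 0x08 + 2 + imm 0 = 0x4178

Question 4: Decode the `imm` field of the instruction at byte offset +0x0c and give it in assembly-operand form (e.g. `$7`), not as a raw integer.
$104

+0x0c: 44 68 ⇒ word 0x4468 (big)
  top 4b → 0x4 → addi [RI]
  rd@[11:9]=0x2 ⇒ c
  imm@[8:0]=0x68 ⇒ $104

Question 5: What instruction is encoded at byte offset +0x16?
+0x16: 5a 40 ⇒ word 0x5a40 (big)
  op=0x5a40>>12=0x5 ⇒ ldr (RR)
  [11:9] rd=5 = h
  [8:6] rs=1 = b

ldr h, b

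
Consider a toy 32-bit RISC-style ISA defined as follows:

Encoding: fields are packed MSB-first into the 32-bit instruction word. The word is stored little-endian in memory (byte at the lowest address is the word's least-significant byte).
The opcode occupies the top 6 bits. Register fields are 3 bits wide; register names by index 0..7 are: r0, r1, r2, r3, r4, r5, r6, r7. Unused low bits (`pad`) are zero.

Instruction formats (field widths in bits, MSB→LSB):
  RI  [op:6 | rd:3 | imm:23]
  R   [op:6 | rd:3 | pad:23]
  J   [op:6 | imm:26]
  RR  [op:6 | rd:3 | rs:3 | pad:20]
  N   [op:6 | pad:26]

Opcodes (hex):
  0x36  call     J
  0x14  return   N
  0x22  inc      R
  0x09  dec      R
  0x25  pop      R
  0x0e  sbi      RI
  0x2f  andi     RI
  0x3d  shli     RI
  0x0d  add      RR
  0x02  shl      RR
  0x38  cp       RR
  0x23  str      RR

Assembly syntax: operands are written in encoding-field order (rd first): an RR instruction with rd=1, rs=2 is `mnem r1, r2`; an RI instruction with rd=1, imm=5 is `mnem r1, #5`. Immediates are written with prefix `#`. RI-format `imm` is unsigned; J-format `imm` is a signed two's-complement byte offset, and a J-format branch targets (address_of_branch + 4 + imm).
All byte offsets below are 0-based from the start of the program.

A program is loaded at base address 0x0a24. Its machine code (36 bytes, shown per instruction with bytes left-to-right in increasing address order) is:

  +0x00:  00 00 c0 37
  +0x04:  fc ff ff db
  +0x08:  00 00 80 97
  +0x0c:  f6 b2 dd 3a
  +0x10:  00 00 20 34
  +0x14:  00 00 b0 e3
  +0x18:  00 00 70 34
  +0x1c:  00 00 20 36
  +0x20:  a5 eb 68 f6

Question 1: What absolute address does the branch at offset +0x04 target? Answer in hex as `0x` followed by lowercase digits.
0x0a28

off 0x04: read fc ff ff db as little → 0xdbfffffc
  opcode bits[31:26]=0x36: call/J
  imm@[25:0]=0x3fffffc (s26→-4) ⇒ #-4
  target = base 0x0a24 + off 0x04 + 4 + imm -4 = 0x0a28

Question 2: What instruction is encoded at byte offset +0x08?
@+08  little-endian(00 00 80 97) = 0x97800000
  op=0x97800000>>26=0x25 ⇒ pop (R)
  rd@[25:23]=0x7 ⇒ r7

pop r7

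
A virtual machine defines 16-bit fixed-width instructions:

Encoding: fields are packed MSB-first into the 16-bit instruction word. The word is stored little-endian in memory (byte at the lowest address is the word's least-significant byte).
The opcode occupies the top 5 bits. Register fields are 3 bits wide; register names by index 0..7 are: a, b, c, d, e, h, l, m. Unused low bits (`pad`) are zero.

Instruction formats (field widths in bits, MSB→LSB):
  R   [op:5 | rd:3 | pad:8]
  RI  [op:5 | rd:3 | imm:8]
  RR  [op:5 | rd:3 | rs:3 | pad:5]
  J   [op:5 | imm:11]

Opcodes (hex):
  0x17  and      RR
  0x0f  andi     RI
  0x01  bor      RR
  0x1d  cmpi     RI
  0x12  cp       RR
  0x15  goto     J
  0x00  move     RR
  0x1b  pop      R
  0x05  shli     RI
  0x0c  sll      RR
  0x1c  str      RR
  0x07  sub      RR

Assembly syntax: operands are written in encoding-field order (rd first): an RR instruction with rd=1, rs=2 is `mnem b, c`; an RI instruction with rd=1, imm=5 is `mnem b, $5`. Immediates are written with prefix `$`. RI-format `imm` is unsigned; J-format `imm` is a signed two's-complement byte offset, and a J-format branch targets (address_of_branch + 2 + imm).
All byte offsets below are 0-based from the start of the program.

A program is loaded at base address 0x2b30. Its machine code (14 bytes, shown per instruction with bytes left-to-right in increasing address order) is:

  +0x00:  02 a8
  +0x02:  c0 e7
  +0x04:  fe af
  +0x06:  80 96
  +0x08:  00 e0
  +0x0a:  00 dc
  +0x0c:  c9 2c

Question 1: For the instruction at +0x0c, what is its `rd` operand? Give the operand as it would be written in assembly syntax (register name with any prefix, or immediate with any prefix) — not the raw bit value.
e

+0x0c: c9 2c ⇒ word 0x2cc9 (little)
  opcode bits[15:11]=0x5: shli/RI
  rd: (w>>8)&0x7=0x4 → e
  imm: (w>>0)&0xff=0xc9 → $201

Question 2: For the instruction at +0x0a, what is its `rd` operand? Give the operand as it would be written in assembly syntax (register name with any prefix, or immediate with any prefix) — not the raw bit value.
e

[0a] 00 dc → 0xdc00
  top 5b → 0x1b → pop [R]
  [10:8] rd=4 = e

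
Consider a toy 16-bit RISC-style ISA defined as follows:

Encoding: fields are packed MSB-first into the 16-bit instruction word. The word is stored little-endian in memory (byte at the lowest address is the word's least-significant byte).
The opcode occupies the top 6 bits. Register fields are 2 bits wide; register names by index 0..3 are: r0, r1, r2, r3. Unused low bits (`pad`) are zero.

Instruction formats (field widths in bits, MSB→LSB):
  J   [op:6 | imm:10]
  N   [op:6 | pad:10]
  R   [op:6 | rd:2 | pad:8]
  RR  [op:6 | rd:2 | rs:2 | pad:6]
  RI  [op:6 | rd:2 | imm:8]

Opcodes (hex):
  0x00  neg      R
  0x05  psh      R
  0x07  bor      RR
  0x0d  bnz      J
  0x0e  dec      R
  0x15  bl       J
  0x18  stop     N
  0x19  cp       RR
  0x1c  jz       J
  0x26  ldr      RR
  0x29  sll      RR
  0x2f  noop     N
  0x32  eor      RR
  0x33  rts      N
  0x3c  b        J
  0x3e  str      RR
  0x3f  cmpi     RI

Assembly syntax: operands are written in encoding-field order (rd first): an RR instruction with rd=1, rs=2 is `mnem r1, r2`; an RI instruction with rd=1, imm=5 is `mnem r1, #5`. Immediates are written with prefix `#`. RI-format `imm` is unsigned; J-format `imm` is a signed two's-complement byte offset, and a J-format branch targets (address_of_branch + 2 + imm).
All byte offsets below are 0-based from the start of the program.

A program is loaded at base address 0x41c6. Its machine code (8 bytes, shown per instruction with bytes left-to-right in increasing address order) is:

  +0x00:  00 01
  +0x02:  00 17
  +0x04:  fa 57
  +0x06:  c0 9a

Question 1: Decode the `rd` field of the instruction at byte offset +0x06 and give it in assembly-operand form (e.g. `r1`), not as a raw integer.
+0x06: c0 9a ⇒ word 0x9ac0 (little)
  opcode bits[15:10]=0x26: ldr/RR
  [9:8] rd=2 = r2
  [7:6] rs=3 = r3

r2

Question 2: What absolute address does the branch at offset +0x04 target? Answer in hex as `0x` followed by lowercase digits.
0x41c6

off 0x04: read fa 57 as little → 0x57fa
  opcode bits[15:10]=0x15: bl/J
  imm: (w>>0)&0x3ff=0x3fa (s10→-6) → #-6
  target = base 0x41c6 + off 0x04 + 2 + imm -6 = 0x41c6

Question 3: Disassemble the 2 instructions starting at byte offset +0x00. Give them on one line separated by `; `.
@+00  little-endian(00 01) = 0x0100
  opcode bits[15:10]=0x0: neg/R
  rd: (w>>8)&0x3=0x1 → r1
@+02  little-endian(00 17) = 0x1700
  opcode bits[15:10]=0x5: psh/R
  rd: (w>>8)&0x3=0x3 → r3

neg r1; psh r3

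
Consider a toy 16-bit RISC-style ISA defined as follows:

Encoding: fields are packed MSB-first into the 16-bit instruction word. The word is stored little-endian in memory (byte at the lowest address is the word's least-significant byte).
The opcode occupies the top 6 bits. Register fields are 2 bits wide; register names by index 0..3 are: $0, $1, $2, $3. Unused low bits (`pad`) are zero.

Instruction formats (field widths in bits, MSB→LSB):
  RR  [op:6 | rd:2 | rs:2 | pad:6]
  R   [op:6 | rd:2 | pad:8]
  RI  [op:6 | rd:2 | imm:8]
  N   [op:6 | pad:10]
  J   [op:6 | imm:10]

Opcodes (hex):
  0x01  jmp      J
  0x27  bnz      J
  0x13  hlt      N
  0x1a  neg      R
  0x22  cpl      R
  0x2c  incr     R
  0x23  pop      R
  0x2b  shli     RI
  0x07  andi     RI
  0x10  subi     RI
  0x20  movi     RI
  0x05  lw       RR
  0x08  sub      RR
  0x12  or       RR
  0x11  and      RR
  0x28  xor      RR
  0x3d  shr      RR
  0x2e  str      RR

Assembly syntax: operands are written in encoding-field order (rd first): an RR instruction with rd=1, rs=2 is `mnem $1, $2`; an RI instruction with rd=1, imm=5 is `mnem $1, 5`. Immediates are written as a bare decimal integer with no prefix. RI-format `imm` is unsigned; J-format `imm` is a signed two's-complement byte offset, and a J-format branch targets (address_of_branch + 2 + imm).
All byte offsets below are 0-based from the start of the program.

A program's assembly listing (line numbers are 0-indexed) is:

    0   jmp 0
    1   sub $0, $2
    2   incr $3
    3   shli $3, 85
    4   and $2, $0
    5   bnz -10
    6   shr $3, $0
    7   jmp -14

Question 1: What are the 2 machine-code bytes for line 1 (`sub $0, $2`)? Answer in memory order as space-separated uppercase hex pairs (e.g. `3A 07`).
1. sub fields op=0x8:6|rd=0:2|rs=2:2|pad=0:6 → word 2080h → 80 20

80 20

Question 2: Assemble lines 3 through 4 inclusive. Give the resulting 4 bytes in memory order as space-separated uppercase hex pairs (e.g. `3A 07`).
55 AF 00 46

line 3 (shli): pack op=0x2b:6|rd=3:2|imm=85:8 = 0xaf55; little→ 55 af
line 4 (and): pack op=0x11:6|rd=2:2|rs=0:2|pad=0:6 = 0x4600; little→ 00 46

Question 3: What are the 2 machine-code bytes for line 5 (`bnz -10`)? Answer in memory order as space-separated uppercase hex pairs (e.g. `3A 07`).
F6 9F

L5: bnz op=0x27:6|imm=-10:10 ⇒ 0x9ff6 ⇒ little f6 9f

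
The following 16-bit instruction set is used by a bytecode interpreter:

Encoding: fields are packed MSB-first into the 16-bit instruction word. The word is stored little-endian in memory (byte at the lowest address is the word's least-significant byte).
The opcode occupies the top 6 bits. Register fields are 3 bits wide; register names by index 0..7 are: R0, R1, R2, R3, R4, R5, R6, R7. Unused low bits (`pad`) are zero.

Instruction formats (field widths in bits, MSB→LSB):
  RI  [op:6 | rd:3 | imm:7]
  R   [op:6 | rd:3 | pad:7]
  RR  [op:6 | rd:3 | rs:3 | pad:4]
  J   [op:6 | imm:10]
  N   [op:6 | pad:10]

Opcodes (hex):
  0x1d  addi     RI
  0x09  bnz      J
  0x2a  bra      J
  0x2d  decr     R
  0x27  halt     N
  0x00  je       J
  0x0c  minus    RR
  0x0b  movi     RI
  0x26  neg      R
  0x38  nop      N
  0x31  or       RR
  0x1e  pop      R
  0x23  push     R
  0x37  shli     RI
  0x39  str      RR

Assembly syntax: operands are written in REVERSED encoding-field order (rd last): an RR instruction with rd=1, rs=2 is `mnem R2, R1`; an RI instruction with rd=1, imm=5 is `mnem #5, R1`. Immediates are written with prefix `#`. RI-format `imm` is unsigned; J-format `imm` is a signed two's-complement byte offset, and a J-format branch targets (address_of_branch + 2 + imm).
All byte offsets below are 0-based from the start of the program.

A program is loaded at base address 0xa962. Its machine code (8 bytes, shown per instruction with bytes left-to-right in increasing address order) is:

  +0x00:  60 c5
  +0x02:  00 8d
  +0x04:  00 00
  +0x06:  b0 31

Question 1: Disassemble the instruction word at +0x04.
off 0x04: read 00 00 as little → 0x0000
  op=0x0000>>10=0x0 ⇒ je (J)
  imm@[9:0]=0x0 ⇒ #0

je #0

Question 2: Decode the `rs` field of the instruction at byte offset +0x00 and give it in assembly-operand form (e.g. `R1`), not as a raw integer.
+0x00: 60 c5 ⇒ word 0xc560 (little)
  op=0xc560>>10=0x31 ⇒ or (RR)
  rd: (w>>7)&0x7=0x2 → R2
  rs: (w>>4)&0x7=0x6 → R6

R6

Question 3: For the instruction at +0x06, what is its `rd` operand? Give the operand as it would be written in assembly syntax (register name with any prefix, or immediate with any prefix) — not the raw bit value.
[06] b0 31 → 0x31b0
  opcode bits[15:10]=0xc: minus/RR
  rd@[9:7]=0x3 ⇒ R3
  rs@[6:4]=0x3 ⇒ R3

R3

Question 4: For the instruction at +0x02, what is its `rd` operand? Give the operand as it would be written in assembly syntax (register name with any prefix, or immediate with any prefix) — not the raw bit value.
+0x02: 00 8d ⇒ word 0x8d00 (little)
  opcode bits[15:10]=0x23: push/R
  rd@[9:7]=0x2 ⇒ R2

R2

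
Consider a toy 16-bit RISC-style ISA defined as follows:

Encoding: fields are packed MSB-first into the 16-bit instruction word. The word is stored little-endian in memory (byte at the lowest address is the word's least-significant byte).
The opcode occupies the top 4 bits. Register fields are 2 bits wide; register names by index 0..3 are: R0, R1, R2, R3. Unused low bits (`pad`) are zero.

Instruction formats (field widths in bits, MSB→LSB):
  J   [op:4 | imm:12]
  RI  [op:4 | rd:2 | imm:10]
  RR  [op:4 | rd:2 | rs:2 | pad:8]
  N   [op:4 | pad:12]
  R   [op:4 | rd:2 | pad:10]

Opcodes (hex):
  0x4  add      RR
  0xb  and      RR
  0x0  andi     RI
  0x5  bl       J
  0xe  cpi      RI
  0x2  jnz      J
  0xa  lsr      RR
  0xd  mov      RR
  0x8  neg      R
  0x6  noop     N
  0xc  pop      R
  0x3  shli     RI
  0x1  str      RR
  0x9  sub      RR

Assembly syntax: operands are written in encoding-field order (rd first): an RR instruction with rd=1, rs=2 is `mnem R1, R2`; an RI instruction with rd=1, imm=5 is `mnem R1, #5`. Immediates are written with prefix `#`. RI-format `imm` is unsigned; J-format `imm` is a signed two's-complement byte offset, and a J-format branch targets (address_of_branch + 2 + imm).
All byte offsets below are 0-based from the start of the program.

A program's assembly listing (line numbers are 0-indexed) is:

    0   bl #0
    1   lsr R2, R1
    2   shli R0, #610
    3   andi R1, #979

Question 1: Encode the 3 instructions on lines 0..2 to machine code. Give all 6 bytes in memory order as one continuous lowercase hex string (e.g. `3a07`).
0. bl fields op=0x5:4|imm=0:12 → word 5000h → 00 50
1. lsr fields op=0xa:4|rd=2:2|rs=1:2|pad=0:8 → word a900h → 00 a9
2. shli fields op=0x3:4|rd=0:2|imm=610:10 → word 3262h → 62 32

005000a96232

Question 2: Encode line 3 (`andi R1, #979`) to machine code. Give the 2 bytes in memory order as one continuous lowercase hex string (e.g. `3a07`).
d307

line 3 (andi): pack op=0x0:4|rd=1:2|imm=979:10 = 0x07d3; little→ d3 07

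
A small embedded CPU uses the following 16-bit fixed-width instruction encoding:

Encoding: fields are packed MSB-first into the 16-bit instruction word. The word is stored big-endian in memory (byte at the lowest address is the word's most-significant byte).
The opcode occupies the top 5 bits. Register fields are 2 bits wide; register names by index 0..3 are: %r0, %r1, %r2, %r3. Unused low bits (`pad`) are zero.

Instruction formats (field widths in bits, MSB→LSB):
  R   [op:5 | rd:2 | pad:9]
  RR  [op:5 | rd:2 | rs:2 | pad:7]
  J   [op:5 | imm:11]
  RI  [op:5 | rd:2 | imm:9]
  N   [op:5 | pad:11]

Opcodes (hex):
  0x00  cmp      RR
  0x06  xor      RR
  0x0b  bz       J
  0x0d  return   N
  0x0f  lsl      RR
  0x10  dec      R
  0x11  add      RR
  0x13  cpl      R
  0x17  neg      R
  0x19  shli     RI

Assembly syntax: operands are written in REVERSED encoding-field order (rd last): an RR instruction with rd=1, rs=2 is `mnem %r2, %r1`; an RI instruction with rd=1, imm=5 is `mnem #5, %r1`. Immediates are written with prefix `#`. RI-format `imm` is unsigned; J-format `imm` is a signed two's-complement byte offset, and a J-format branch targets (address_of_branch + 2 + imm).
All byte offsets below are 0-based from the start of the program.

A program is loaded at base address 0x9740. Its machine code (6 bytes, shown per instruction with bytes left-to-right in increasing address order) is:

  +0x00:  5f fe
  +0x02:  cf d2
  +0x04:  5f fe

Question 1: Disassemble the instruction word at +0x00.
[00] 5f fe → 0x5ffe
  op=0x5ffe>>11=0xb ⇒ bz (J)
  [10:0] imm=2046 (s11→-2) = #-2

bz #-2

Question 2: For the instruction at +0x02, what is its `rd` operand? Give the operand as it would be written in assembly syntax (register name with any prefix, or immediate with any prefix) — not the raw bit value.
%r3

[02] cf d2 → 0xcfd2
  top 5b → 0x19 → shli [RI]
  rd: (w>>9)&0x3=0x3 → %r3
  imm: (w>>0)&0x1ff=0x1d2 → #466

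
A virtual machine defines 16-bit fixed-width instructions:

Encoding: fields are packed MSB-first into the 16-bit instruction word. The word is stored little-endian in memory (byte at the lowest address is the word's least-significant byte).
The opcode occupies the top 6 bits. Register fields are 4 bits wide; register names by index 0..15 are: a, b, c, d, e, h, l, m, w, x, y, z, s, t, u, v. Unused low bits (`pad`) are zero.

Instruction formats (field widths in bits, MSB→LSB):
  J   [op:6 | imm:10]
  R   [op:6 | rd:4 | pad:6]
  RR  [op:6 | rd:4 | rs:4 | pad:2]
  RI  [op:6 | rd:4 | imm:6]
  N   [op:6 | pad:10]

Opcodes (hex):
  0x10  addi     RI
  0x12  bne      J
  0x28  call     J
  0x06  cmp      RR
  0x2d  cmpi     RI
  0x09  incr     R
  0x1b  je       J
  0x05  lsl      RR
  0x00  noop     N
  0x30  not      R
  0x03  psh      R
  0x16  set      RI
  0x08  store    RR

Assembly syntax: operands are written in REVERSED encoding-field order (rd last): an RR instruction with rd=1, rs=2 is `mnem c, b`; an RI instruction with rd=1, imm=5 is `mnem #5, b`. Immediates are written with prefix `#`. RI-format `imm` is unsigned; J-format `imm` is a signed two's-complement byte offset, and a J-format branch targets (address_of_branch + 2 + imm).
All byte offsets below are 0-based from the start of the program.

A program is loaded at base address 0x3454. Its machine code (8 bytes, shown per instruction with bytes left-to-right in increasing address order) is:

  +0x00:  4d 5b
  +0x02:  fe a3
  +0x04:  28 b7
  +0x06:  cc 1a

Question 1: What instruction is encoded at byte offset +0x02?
off 0x02: read fe a3 as little → 0xa3fe
  opcode bits[15:10]=0x28: call/J
  [9:0] imm=1022 (s10→-2) = #-2

call #-2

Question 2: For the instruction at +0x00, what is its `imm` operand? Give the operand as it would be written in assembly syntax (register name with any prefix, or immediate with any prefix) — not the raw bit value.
#13

[00] 4d 5b → 0x5b4d
  opcode bits[15:10]=0x16: set/RI
  [9:6] rd=13 = t
  [5:0] imm=13 = #13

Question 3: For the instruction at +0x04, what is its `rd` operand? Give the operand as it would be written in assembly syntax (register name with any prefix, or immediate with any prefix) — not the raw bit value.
s

[04] 28 b7 → 0xb728
  opcode bits[15:10]=0x2d: cmpi/RI
  [9:6] rd=12 = s
  [5:0] imm=40 = #40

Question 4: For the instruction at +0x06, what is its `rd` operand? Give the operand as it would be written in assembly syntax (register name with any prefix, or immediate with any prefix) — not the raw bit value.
z

@+06  little-endian(cc 1a) = 0x1acc
  top 6b → 0x6 → cmp [RR]
  rd: (w>>6)&0xf=0xb → z
  rs: (w>>2)&0xf=0x3 → d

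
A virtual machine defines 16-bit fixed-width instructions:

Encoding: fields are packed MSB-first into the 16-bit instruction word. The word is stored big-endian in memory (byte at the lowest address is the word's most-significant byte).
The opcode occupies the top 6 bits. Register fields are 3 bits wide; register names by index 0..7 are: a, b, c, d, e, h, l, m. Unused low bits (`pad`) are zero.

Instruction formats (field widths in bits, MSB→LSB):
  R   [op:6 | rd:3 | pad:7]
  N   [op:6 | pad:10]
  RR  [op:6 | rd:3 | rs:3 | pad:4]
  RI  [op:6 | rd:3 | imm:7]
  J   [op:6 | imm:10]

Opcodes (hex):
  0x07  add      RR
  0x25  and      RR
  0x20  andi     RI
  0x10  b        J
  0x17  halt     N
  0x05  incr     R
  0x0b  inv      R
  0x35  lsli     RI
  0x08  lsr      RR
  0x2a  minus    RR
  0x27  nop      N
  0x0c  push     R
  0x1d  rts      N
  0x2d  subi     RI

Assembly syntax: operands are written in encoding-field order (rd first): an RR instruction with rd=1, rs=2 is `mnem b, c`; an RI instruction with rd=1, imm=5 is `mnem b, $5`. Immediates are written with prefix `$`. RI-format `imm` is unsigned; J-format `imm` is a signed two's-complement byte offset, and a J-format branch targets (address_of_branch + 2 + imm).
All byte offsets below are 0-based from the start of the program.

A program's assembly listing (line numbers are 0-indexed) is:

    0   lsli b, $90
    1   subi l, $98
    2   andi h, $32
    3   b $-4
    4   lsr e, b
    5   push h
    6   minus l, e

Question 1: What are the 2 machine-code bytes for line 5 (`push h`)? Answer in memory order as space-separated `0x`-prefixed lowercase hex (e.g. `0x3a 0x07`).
L5: push op=0xc:6|rd=5:3|pad=0:7 ⇒ 0x3280 ⇒ big 32 80

0x32 0x80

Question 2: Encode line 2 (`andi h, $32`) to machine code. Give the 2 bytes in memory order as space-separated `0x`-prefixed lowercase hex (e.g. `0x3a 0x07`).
2. andi fields op=0x20:6|rd=5:3|imm=32:7 → word 82a0h → 82 a0

0x82 0xa0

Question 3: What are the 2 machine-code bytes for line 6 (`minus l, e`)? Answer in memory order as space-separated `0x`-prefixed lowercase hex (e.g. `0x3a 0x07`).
0xab 0x40

L6: minus op=0x2a:6|rd=6:3|rs=4:3|pad=0:4 ⇒ 0xab40 ⇒ big ab 40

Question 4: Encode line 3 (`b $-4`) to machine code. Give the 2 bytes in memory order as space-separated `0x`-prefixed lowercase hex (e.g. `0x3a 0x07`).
0x43 0xfc

L3: b op=0x10:6|imm=-4:10 ⇒ 0x43fc ⇒ big 43 fc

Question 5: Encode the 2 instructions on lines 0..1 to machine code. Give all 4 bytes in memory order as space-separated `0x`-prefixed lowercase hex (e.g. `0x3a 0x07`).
0xd4 0xda 0xb7 0x62

L0: lsli op=0x35:6|rd=1:3|imm=90:7 ⇒ 0xd4da ⇒ big d4 da
L1: subi op=0x2d:6|rd=6:3|imm=98:7 ⇒ 0xb762 ⇒ big b7 62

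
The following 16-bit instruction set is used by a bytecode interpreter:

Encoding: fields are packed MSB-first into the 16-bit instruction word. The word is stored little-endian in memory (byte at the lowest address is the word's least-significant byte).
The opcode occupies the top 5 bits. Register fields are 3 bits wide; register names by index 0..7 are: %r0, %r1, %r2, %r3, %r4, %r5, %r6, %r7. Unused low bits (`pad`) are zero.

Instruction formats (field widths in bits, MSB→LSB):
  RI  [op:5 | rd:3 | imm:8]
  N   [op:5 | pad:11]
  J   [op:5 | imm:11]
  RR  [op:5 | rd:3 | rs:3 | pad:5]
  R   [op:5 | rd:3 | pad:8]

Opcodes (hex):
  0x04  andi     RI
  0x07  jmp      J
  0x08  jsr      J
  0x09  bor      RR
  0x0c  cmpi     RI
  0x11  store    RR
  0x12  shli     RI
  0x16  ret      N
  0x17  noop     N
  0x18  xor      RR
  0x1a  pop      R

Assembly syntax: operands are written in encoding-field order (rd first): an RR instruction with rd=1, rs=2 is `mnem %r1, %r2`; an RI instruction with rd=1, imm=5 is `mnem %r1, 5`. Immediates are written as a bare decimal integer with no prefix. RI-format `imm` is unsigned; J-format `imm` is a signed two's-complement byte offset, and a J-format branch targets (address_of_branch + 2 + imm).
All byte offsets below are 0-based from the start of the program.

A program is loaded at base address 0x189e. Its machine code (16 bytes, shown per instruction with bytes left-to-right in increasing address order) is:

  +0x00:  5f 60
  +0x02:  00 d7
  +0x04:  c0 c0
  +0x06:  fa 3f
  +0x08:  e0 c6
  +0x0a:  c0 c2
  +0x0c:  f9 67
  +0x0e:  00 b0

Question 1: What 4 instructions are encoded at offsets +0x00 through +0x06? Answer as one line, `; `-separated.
@+00  little-endian(5f 60) = 0x605f
  top 5b → 0xc → cmpi [RI]
  rd: (w>>8)&0x7=0x0 → %r0
  imm: (w>>0)&0xff=0x5f → 95
@+02  little-endian(00 d7) = 0xd700
  top 5b → 0x1a → pop [R]
  rd: (w>>8)&0x7=0x7 → %r7
@+04  little-endian(c0 c0) = 0xc0c0
  top 5b → 0x18 → xor [RR]
  rd: (w>>8)&0x7=0x0 → %r0
  rs: (w>>5)&0x7=0x6 → %r6
@+06  little-endian(fa 3f) = 0x3ffa
  top 5b → 0x7 → jmp [J]
  imm: (w>>0)&0x7ff=0x7fa (s11→-6) → -6

cmpi %r0, 95; pop %r7; xor %r0, %r6; jmp -6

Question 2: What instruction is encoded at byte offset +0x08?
+0x08: e0 c6 ⇒ word 0xc6e0 (little)
  opcode bits[15:11]=0x18: xor/RR
  rd: (w>>8)&0x7=0x6 → %r6
  rs: (w>>5)&0x7=0x7 → %r7

xor %r6, %r7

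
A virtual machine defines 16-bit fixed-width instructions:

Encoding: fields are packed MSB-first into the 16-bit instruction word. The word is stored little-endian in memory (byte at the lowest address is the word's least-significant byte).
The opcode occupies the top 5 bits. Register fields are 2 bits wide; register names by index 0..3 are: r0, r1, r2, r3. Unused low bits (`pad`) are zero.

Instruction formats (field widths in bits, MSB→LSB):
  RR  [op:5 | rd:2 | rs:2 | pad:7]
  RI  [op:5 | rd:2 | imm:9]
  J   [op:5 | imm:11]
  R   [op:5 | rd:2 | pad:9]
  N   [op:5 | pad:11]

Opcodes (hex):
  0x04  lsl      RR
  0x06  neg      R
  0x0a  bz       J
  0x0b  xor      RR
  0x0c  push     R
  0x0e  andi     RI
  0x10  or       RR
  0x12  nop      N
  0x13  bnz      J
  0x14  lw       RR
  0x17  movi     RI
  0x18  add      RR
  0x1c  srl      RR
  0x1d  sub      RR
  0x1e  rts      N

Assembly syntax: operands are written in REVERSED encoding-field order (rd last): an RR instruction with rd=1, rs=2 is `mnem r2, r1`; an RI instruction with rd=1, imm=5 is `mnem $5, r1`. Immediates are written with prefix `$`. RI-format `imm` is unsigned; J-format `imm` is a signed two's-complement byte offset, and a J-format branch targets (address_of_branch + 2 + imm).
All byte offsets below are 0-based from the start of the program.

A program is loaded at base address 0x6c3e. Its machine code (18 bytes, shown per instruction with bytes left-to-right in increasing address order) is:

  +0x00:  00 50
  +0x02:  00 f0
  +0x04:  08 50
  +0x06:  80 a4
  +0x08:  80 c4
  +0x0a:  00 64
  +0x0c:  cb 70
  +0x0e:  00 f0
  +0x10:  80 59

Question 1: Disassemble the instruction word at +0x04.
bz $8

off 0x04: read 08 50 as little → 0x5008
  op=0x5008>>11=0xa ⇒ bz (J)
  imm@[10:0]=0x8 ⇒ $8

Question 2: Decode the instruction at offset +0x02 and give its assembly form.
rts

off 0x02: read 00 f0 as little → 0xf000
  opcode bits[15:11]=0x1e: rts/N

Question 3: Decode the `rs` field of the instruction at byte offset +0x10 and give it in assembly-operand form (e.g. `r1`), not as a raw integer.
off 0x10: read 80 59 as little → 0x5980
  op=0x5980>>11=0xb ⇒ xor (RR)
  rd@[10:9]=0x0 ⇒ r0
  rs@[8:7]=0x3 ⇒ r3

r3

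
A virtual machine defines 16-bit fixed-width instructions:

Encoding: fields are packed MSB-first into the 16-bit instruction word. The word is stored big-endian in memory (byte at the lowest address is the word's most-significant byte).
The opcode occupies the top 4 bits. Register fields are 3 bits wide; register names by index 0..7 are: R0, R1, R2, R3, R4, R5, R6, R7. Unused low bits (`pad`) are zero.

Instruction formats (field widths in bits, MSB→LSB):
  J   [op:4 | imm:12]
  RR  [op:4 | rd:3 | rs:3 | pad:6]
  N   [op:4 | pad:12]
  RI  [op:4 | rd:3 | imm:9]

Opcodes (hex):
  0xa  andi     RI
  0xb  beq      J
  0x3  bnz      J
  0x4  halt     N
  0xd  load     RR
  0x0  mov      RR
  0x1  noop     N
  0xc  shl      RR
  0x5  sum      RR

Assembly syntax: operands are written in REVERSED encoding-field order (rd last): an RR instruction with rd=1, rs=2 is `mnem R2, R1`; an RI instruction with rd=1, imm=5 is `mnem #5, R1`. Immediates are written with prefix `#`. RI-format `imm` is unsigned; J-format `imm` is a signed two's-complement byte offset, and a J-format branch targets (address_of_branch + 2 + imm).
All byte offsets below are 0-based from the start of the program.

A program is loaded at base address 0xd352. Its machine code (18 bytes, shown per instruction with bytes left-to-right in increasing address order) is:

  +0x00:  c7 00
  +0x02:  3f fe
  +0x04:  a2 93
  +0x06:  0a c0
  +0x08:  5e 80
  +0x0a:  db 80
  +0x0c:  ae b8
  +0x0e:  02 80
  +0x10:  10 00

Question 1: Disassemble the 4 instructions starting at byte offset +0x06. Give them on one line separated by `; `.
mov R3, R5; sum R2, R7; load R6, R5; andi #184, R7

off 0x06: read 0a c0 as big → 0x0ac0
  top 4b → 0x0 → mov [RR]
  [11:9] rd=5 = R5
  [8:6] rs=3 = R3
off 0x08: read 5e 80 as big → 0x5e80
  top 4b → 0x5 → sum [RR]
  [11:9] rd=7 = R7
  [8:6] rs=2 = R2
off 0x0a: read db 80 as big → 0xdb80
  top 4b → 0xd → load [RR]
  [11:9] rd=5 = R5
  [8:6] rs=6 = R6
off 0x0c: read ae b8 as big → 0xaeb8
  top 4b → 0xa → andi [RI]
  [11:9] rd=7 = R7
  [8:0] imm=184 = #184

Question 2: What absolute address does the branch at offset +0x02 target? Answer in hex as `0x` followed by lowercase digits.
off 0x02: read 3f fe as big → 0x3ffe
  opcode bits[15:12]=0x3: bnz/J
  [11:0] imm=4094 (s12→-2) = #-2
  target = base 0xd352 + off 0x02 + 2 + imm -2 = 0xd354

0xd354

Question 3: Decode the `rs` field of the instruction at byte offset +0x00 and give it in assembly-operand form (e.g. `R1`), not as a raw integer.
@+00  big-endian(c7 00) = 0xc700
  op=0xc700>>12=0xc ⇒ shl (RR)
  rd@[11:9]=0x3 ⇒ R3
  rs@[8:6]=0x4 ⇒ R4

R4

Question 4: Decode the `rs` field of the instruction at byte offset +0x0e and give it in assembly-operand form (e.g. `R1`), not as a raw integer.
[0e] 02 80 → 0x0280
  top 4b → 0x0 → mov [RR]
  rd: (w>>9)&0x7=0x1 → R1
  rs: (w>>6)&0x7=0x2 → R2

R2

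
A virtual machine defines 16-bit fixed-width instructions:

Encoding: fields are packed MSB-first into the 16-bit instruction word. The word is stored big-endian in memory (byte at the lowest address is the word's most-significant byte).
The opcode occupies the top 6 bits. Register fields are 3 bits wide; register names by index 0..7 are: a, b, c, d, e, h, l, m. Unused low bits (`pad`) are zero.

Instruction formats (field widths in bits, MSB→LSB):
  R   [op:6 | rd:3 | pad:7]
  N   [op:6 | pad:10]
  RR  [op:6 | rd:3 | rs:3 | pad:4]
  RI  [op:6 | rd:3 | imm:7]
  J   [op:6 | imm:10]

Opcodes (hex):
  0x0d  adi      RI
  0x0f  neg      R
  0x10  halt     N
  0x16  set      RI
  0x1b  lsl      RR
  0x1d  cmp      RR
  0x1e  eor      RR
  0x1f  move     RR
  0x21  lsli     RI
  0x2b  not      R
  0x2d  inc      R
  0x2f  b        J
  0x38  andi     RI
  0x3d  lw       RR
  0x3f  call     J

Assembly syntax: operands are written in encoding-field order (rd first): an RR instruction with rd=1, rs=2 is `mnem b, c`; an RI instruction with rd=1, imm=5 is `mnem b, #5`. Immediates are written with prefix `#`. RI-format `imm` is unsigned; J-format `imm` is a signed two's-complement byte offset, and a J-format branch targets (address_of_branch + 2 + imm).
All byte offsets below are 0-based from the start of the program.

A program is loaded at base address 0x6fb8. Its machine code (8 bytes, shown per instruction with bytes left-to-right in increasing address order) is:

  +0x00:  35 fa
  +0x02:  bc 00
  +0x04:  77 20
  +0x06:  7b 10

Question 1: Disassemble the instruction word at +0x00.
adi d, #122

+0x00: 35 fa ⇒ word 0x35fa (big)
  op=0x35fa>>10=0xd ⇒ adi (RI)
  rd@[9:7]=0x3 ⇒ d
  imm@[6:0]=0x7a ⇒ #122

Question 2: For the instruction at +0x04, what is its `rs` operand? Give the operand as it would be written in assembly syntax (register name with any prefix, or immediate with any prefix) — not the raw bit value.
c

@+04  big-endian(77 20) = 0x7720
  op=0x7720>>10=0x1d ⇒ cmp (RR)
  rd@[9:7]=0x6 ⇒ l
  rs@[6:4]=0x2 ⇒ c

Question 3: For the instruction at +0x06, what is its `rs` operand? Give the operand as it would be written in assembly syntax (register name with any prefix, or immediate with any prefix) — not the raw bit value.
+0x06: 7b 10 ⇒ word 0x7b10 (big)
  top 6b → 0x1e → eor [RR]
  rd: (w>>7)&0x7=0x6 → l
  rs: (w>>4)&0x7=0x1 → b

b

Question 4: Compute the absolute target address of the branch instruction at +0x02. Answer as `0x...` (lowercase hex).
@+02  big-endian(bc 00) = 0xbc00
  opcode bits[15:10]=0x2f: b/J
  [9:0] imm=0 = #0
  target = base 0x6fb8 + off 0x02 + 2 + imm 0 = 0x6fbc

0x6fbc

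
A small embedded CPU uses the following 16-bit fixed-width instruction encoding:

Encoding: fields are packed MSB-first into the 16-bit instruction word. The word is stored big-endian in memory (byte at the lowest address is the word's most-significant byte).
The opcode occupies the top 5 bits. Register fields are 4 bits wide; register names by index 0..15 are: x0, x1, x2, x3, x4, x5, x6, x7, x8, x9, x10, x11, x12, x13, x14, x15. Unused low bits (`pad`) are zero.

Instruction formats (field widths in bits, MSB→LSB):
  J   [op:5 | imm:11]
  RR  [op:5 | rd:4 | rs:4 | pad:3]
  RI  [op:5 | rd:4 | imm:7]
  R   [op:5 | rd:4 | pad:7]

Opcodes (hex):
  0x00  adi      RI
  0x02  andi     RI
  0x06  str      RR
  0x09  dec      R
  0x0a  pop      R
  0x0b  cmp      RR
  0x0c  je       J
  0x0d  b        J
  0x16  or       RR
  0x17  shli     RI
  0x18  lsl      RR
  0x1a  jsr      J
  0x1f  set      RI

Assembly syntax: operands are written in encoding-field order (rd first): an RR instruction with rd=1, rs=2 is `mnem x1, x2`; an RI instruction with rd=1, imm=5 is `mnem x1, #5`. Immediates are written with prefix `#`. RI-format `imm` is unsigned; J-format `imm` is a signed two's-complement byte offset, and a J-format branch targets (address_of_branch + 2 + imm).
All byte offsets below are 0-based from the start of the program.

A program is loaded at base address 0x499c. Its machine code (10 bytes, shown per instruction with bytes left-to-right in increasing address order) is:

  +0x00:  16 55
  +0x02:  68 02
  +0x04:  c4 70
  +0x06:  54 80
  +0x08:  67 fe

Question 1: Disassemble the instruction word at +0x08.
je #-2

+0x08: 67 fe ⇒ word 0x67fe (big)
  op=0x67fe>>11=0xc ⇒ je (J)
  [10:0] imm=2046 (s11→-2) = #-2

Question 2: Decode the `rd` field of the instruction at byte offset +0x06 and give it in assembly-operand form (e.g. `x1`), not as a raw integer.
@+06  big-endian(54 80) = 0x5480
  opcode bits[15:11]=0xa: pop/R
  rd: (w>>7)&0xf=0x9 → x9

x9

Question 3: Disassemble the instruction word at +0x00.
[00] 16 55 → 0x1655
  op=0x1655>>11=0x2 ⇒ andi (RI)
  rd@[10:7]=0xc ⇒ x12
  imm@[6:0]=0x55 ⇒ #85

andi x12, #85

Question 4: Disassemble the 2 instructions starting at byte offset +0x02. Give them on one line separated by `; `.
b #2; lsl x8, x14

+0x02: 68 02 ⇒ word 0x6802 (big)
  op=0x6802>>11=0xd ⇒ b (J)
  imm: (w>>0)&0x7ff=0x2 → #2
+0x04: c4 70 ⇒ word 0xc470 (big)
  op=0xc470>>11=0x18 ⇒ lsl (RR)
  rd: (w>>7)&0xf=0x8 → x8
  rs: (w>>3)&0xf=0xe → x14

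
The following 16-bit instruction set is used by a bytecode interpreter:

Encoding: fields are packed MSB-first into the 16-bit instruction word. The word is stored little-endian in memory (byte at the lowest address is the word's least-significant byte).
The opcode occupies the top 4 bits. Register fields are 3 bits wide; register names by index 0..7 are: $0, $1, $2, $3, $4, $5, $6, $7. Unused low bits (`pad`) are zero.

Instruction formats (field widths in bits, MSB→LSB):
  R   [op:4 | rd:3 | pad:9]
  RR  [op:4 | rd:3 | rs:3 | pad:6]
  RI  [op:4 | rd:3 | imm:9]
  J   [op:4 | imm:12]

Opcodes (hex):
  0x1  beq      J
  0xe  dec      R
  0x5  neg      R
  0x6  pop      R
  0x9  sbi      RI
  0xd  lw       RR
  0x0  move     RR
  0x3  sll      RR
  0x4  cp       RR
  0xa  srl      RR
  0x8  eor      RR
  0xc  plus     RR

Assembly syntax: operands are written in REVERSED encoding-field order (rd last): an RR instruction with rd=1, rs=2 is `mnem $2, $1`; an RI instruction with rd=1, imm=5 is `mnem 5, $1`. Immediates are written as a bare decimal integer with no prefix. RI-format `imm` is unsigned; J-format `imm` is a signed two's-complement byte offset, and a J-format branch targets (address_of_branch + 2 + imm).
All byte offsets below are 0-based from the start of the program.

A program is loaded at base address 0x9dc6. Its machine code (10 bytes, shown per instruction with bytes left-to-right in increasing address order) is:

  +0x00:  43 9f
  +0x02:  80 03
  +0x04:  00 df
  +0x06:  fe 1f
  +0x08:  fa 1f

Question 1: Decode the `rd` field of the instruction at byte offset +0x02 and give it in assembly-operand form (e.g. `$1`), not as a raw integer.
$1

[02] 80 03 → 0x0380
  top 4b → 0x0 → move [RR]
  [11:9] rd=1 = $1
  [8:6] rs=6 = $6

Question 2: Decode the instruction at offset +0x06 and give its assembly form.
beq -2

off 0x06: read fe 1f as little → 0x1ffe
  op=0x1ffe>>12=0x1 ⇒ beq (J)
  [11:0] imm=4094 (s12→-2) = -2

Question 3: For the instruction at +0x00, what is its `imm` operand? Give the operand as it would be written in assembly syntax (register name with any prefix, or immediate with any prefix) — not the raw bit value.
323

[00] 43 9f → 0x9f43
  opcode bits[15:12]=0x9: sbi/RI
  rd@[11:9]=0x7 ⇒ $7
  imm@[8:0]=0x143 ⇒ 323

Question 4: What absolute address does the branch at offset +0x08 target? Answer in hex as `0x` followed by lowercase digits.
[08] fa 1f → 0x1ffa
  opcode bits[15:12]=0x1: beq/J
  [11:0] imm=4090 (s12→-6) = -6
  target = base 0x9dc6 + off 0x08 + 2 + imm -6 = 0x9dca

0x9dca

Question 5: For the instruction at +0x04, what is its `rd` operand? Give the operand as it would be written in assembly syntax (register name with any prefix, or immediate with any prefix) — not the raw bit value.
$7

+0x04: 00 df ⇒ word 0xdf00 (little)
  top 4b → 0xd → lw [RR]
  rd@[11:9]=0x7 ⇒ $7
  rs@[8:6]=0x4 ⇒ $4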